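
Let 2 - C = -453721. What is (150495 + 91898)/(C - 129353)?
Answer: 242393/324370 ≈ 0.74727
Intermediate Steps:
C = 453723 (C = 2 - 1*(-453721) = 2 + 453721 = 453723)
(150495 + 91898)/(C - 129353) = (150495 + 91898)/(453723 - 129353) = 242393/324370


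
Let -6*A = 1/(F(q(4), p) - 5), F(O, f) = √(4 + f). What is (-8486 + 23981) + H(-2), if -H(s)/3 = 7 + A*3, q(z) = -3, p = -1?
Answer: 680841/44 - 3*√3/44 ≈ 15474.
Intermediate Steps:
A = -1/(6*(-5 + √3)) (A = -1/(6*(√(4 - 1) - 5)) = -1/(6*(√3 - 5)) = -1/(6*(-5 + √3)) ≈ 0.051000)
H(s) = -939/44 - 3*√3/44 (H(s) = -3*(7 + (5/132 + √3/132)*3) = -3*(7 + (5/44 + √3/44)) = -3*(313/44 + √3/44) = -939/44 - 3*√3/44)
(-8486 + 23981) + H(-2) = (-8486 + 23981) + (-939/44 - 3*√3/44) = 15495 + (-939/44 - 3*√3/44) = 680841/44 - 3*√3/44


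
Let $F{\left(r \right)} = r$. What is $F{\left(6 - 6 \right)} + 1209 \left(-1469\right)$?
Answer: $-1776021$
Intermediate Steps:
$F{\left(6 - 6 \right)} + 1209 \left(-1469\right) = \left(6 - 6\right) + 1209 \left(-1469\right) = \left(6 - 6\right) - 1776021 = 0 - 1776021 = -1776021$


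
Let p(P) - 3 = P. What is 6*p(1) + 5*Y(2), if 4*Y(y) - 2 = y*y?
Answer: 63/2 ≈ 31.500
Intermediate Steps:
p(P) = 3 + P
Y(y) = ½ + y²/4 (Y(y) = ½ + (y*y)/4 = ½ + y²/4)
6*p(1) + 5*Y(2) = 6*(3 + 1) + 5*(½ + (¼)*2²) = 6*4 + 5*(½ + (¼)*4) = 24 + 5*(½ + 1) = 24 + 5*(3/2) = 24 + 15/2 = 63/2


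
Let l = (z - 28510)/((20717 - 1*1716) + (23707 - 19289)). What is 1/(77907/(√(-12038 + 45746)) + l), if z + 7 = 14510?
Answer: 1228581442396/369867594784093933 + 1509724784858554*√3/1109602784352281799 ≈ 0.0023599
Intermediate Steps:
z = 14503 (z = -7 + 14510 = 14503)
l = -14007/23419 (l = (14503 - 28510)/((20717 - 1*1716) + (23707 - 19289)) = -14007/((20717 - 1716) + 4418) = -14007/(19001 + 4418) = -14007/23419 ≈ -0.59810)
1/(77907/(√(-12038 + 45746)) + l) = 1/(77907/(√(-12038 + 45746)) - 14007/23419) = 1/(77907/(√33708) - 14007/23419) = 1/(77907/((106*√3)) - 14007/23419) = 1/(77907*(√3/318) - 14007/23419) = 1/(25969*√3/106 - 14007/23419) = 1/(-14007/23419 + 25969*√3/106)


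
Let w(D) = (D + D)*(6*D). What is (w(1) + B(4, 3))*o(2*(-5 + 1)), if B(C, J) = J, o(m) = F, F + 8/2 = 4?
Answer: 0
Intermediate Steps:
F = 0 (F = -4 + 4 = 0)
o(m) = 0
w(D) = 12*D² (w(D) = (2*D)*(6*D) = 12*D²)
(w(1) + B(4, 3))*o(2*(-5 + 1)) = (12*1² + 3)*0 = (12*1 + 3)*0 = (12 + 3)*0 = 15*0 = 0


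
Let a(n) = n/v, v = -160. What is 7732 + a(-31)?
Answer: 1237151/160 ≈ 7732.2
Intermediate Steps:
a(n) = -n/160 (a(n) = n/(-160) = n*(-1/160) = -n/160)
7732 + a(-31) = 7732 - 1/160*(-31) = 7732 + 31/160 = 1237151/160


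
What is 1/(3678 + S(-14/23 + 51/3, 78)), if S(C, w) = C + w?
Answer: 23/86765 ≈ 0.00026508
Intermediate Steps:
1/(3678 + S(-14/23 + 51/3, 78)) = 1/(3678 + ((-14/23 + 51/3) + 78)) = 1/(3678 + ((-14*1/23 + 51*(⅓)) + 78)) = 1/(3678 + ((-14/23 + 17) + 78)) = 1/(3678 + (377/23 + 78)) = 1/(3678 + 2171/23) = 1/(86765/23) = 23/86765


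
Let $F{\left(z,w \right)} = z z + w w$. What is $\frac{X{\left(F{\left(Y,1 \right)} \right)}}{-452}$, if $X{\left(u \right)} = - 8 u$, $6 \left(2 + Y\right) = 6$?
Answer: $\frac{4}{113} \approx 0.035398$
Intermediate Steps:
$Y = -1$ ($Y = -2 + \frac{1}{6} \cdot 6 = -2 + 1 = -1$)
$F{\left(z,w \right)} = w^{2} + z^{2}$ ($F{\left(z,w \right)} = z^{2} + w^{2} = w^{2} + z^{2}$)
$\frac{X{\left(F{\left(Y,1 \right)} \right)}}{-452} = \frac{\left(-8\right) \left(1^{2} + \left(-1\right)^{2}\right)}{-452} = - 8 \left(1 + 1\right) \left(- \frac{1}{452}\right) = \left(-8\right) 2 \left(- \frac{1}{452}\right) = \left(-16\right) \left(- \frac{1}{452}\right) = \frac{4}{113}$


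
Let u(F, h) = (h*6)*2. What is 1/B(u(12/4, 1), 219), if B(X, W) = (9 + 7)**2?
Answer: 1/256 ≈ 0.0039063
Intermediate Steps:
u(F, h) = 12*h (u(F, h) = (6*h)*2 = 12*h)
B(X, W) = 256 (B(X, W) = 16**2 = 256)
1/B(u(12/4, 1), 219) = 1/256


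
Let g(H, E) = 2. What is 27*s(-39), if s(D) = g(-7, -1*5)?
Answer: 54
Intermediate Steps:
s(D) = 2
27*s(-39) = 27*2 = 54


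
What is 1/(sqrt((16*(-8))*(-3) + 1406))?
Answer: sqrt(1790)/1790 ≈ 0.023636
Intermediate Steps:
1/(sqrt((16*(-8))*(-3) + 1406)) = 1/(sqrt(-128*(-3) + 1406)) = 1/(sqrt(384 + 1406)) = 1/(sqrt(1790)) = sqrt(1790)/1790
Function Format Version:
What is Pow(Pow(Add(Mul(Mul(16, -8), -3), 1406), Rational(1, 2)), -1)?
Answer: Mul(Rational(1, 1790), Pow(1790, Rational(1, 2))) ≈ 0.023636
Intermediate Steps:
Pow(Pow(Add(Mul(Mul(16, -8), -3), 1406), Rational(1, 2)), -1) = Pow(Pow(Add(Mul(-128, -3), 1406), Rational(1, 2)), -1) = Pow(Pow(Add(384, 1406), Rational(1, 2)), -1) = Pow(Pow(1790, Rational(1, 2)), -1) = Mul(Rational(1, 1790), Pow(1790, Rational(1, 2)))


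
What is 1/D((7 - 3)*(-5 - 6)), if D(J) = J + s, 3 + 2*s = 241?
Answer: 1/75 ≈ 0.013333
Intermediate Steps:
s = 119 (s = -3/2 + (1/2)*241 = -3/2 + 241/2 = 119)
D(J) = 119 + J (D(J) = J + 119 = 119 + J)
1/D((7 - 3)*(-5 - 6)) = 1/(119 + (7 - 3)*(-5 - 6)) = 1/(119 + 4*(-11)) = 1/(119 - 44) = 1/75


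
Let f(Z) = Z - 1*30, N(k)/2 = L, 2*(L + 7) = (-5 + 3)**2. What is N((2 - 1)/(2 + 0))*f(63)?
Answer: -330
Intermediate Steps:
L = -5 (L = -7 + (-5 + 3)**2/2 = -7 + (1/2)*(-2)**2 = -7 + (1/2)*4 = -7 + 2 = -5)
N(k) = -10 (N(k) = 2*(-5) = -10)
f(Z) = -30 + Z (f(Z) = Z - 30 = -30 + Z)
N((2 - 1)/(2 + 0))*f(63) = -10*(-30 + 63) = -10*33 = -330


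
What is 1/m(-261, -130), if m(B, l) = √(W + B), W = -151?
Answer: -I*√103/206 ≈ -0.049266*I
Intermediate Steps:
m(B, l) = √(-151 + B)
1/m(-261, -130) = 1/(√(-151 - 261)) = 1/(√(-412)) = 1/(2*I*√103) = -I*√103/206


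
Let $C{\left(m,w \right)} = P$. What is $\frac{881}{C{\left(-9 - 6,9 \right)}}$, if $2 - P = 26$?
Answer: $- \frac{881}{24} \approx -36.708$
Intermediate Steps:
$P = -24$ ($P = 2 - 26 = -24$)
$C{\left(m,w \right)} = -24$
$\frac{881}{C{\left(-9 - 6,9 \right)}} = \frac{881}{-24} = 881 \left(- \frac{1}{24}\right) = - \frac{881}{24}$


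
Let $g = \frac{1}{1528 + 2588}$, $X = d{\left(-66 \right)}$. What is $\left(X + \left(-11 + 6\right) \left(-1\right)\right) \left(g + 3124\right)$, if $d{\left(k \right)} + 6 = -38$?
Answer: $- \frac{167159005}{1372} \approx -1.2184 \cdot 10^{5}$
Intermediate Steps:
$d{\left(k \right)} = -44$ ($d{\left(k \right)} = -6 - 38 = -44$)
$X = -44$
$g = \frac{1}{4116} \approx 0.00024295$
$\left(X + \left(-11 + 6\right) \left(-1\right)\right) \left(g + 3124\right) = \left(-44 + \left(-11 + 6\right) \left(-1\right)\right) \left(\frac{1}{4116} + 3124\right) = \left(-44 - -5\right) \frac{12858385}{4116} = \left(-44 + 5\right) \frac{12858385}{4116} = \left(-39\right) \frac{12858385}{4116} = - \frac{167159005}{1372}$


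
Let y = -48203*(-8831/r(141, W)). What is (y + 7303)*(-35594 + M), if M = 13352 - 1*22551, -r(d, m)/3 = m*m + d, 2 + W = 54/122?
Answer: 23475493673271549/533686 ≈ 4.3987e+10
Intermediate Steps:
W = -95/61 (W = -2 + 54/122 = -2 + 54*(1/122) = -2 + 27/61 = -95/61 ≈ -1.5574)
r(d, m) = -3*d - 3*m² (r(d, m) = -3*(m*m + d) = -3*(m² + d) = -3*(d + m²) = -3*d - 3*m²)
M = -9199 (M = 13352 - 22551 = -9199)
y = -1583957858653/1601058 (y = -48203*(-8831/(-3*141 - 3*(-95/61)²)) = -48203*(-8831/(-423 - 3*9025/3721)) = -48203*(-8831/(-423 - 27075/3721)) = -48203/((-1601058/3721*(-1/8831))) = -48203/1601058/32860151 = -48203*32860151/1601058 = -1583957858653/1601058 ≈ -9.8932e+5)
(y + 7303)*(-35594 + M) = (-1583957858653/1601058 + 7303)*(-35594 - 9199) = -1572265332079/1601058*(-44793) = 23475493673271549/533686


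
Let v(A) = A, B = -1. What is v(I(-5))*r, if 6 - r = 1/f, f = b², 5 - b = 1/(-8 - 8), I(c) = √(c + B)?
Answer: 39110*I*√6/6561 ≈ 14.601*I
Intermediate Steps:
I(c) = √(-1 + c) (I(c) = √(c - 1) = √(-1 + c))
b = 81/16 (b = 5 - 1/(-8 - 8) = 5 - 1/(-16) = 5 - 1*(-1/16) = 5 + 1/16 = 81/16 ≈ 5.0625)
f = 6561/256 (f = (81/16)² = 6561/256 ≈ 25.629)
r = 39110/6561 (r = 6 - 1/6561/256 = 6 - 1*256/6561 = 6 - 256/6561 = 39110/6561 ≈ 5.9610)
v(I(-5))*r = √(-1 - 5)*(39110/6561) = √(-6)*(39110/6561) = (I*√6)*(39110/6561) = 39110*I*√6/6561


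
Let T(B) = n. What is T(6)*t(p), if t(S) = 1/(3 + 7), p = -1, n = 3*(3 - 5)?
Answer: -3/5 ≈ -0.60000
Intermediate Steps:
n = -6 (n = 3*(-2) = -6)
T(B) = -6
t(S) = 1/10
T(6)*t(p) = -6*1/10 = -3/5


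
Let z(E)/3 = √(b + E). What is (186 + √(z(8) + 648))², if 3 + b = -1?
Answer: (186 + √654)² ≈ 44763.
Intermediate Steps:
b = -4 (b = -3 - 1 = -4)
z(E) = 3*√(-4 + E)
(186 + √(z(8) + 648))² = (186 + √(3*√(-4 + 8) + 648))² = (186 + √(3*√4 + 648))² = (186 + √(3*2 + 648))² = (186 + √(6 + 648))² = (186 + √654)²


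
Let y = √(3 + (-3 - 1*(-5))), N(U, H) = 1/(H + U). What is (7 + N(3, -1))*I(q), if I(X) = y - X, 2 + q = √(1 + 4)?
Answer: 15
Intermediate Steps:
q = -2 + √5 (q = -2 + √(1 + 4) = -2 + √5 ≈ 0.23607)
y = √5 (y = √(3 + (-3 + 5)) = √(3 + 2) = √5 ≈ 2.2361)
I(X) = √5 - X
(7 + N(3, -1))*I(q) = (7 + 1/(-1 + 3))*(√5 - (-2 + √5)) = (7 + 1/2)*(√5 + (2 - √5)) = (7 + ½)*2 = (15/2)*2 = 15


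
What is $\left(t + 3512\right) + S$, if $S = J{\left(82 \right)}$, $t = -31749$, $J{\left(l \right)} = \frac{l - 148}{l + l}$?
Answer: $- \frac{2315467}{82} \approx -28237.0$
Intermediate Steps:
$J{\left(l \right)} = \frac{-148 + l}{2 l}$
$S = - \frac{33}{82}$ ($S = \frac{-148 + 82}{2 \cdot 82} = \frac{1}{2} \cdot \frac{1}{82} \left(-66\right) = - \frac{33}{82} \approx -0.40244$)
$\left(t + 3512\right) + S = \left(-31749 + 3512\right) - \frac{33}{82} = -28237 - \frac{33}{82} = - \frac{2315467}{82}$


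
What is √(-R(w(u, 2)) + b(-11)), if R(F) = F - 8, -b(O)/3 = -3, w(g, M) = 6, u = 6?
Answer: √11 ≈ 3.3166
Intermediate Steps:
b(O) = 9 (b(O) = -3*(-3) = 9)
R(F) = -8 + F
√(-R(w(u, 2)) + b(-11)) = √(-(-8 + 6) + 9) = √(-1*(-2) + 9) = √(2 + 9) = √11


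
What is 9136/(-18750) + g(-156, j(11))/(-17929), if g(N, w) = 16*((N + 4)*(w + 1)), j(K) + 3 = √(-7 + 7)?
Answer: -127499672/168084375 ≈ -0.75855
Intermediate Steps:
j(K) = -3 (j(K) = -3 + √(-7 + 7) = -3 + √0 = -3 + 0 = -3)
g(N, w) = 16*(1 + w)*(4 + N) (g(N, w) = 16*((4 + N)*(1 + w)) = 16*((1 + w)*(4 + N)) = 16*(1 + w)*(4 + N))
9136/(-18750) + g(-156, j(11))/(-17929) = 9136/(-18750) + (64 + 16*(-156) + 64*(-3) + 16*(-156)*(-3))/(-17929) = 9136*(-1/18750) + (64 - 2496 - 192 + 7488)*(-1/17929) = -4568/9375 + 4864*(-1/17929) = -4568/9375 - 4864/17929 = -127499672/168084375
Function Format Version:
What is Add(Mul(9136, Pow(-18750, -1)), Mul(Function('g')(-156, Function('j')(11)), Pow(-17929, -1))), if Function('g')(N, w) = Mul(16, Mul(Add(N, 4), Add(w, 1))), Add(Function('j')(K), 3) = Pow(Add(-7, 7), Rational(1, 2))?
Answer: Rational(-127499672, 168084375) ≈ -0.75855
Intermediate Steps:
Function('j')(K) = -3 (Function('j')(K) = Add(-3, Pow(Add(-7, 7), Rational(1, 2))) = Add(-3, Pow(0, Rational(1, 2))) = Add(-3, 0) = -3)
Function('g')(N, w) = Mul(16, Add(1, w), Add(4, N)) (Function('g')(N, w) = Mul(16, Mul(Add(4, N), Add(1, w))) = Mul(16, Mul(Add(1, w), Add(4, N))) = Mul(16, Add(1, w), Add(4, N)))
Add(Mul(9136, Pow(-18750, -1)), Mul(Function('g')(-156, Function('j')(11)), Pow(-17929, -1))) = Add(Mul(9136, Pow(-18750, -1)), Mul(Add(64, Mul(16, -156), Mul(64, -3), Mul(16, -156, -3)), Pow(-17929, -1))) = Add(Mul(9136, Rational(-1, 18750)), Mul(Add(64, -2496, -192, 7488), Rational(-1, 17929))) = Add(Rational(-4568, 9375), Mul(4864, Rational(-1, 17929))) = Add(Rational(-4568, 9375), Rational(-4864, 17929)) = Rational(-127499672, 168084375)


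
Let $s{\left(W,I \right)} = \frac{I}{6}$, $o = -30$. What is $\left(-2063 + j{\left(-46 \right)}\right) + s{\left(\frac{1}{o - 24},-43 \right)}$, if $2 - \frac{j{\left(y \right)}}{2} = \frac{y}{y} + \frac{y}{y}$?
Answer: $- \frac{12421}{6} \approx -2070.2$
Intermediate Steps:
$j{\left(y \right)} = 0$ ($j{\left(y \right)} = 4 - 2 \left(\frac{y}{y} + \frac{y}{y}\right) = 4 - 2 \left(1 + 1\right) = 4 - 4 = 0$)
$s{\left(W,I \right)} = \frac{I}{6}$ ($s{\left(W,I \right)} = I \frac{1}{6} = \frac{I}{6}$)
$\left(-2063 + j{\left(-46 \right)}\right) + s{\left(\frac{1}{o - 24},-43 \right)} = \left(-2063 + 0\right) + \frac{1}{6} \left(-43\right) = -2063 - \frac{43}{6} = - \frac{12421}{6}$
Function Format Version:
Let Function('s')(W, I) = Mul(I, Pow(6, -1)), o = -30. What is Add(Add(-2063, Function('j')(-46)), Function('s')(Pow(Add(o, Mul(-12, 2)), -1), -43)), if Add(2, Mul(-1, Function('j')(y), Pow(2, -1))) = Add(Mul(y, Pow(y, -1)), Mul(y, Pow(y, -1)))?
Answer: Rational(-12421, 6) ≈ -2070.2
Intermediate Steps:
Function('j')(y) = 0 (Function('j')(y) = Add(4, Mul(-2, Add(Mul(y, Pow(y, -1)), Mul(y, Pow(y, -1))))) = Add(4, Mul(-2, Add(1, 1))) = Add(4, Mul(-2, 2)) = Add(4, -4) = 0)
Function('s')(W, I) = Mul(Rational(1, 6), I) (Function('s')(W, I) = Mul(I, Rational(1, 6)) = Mul(Rational(1, 6), I))
Add(Add(-2063, Function('j')(-46)), Function('s')(Pow(Add(o, Mul(-12, 2)), -1), -43)) = Add(Add(-2063, 0), Mul(Rational(1, 6), -43)) = Add(-2063, Rational(-43, 6)) = Rational(-12421, 6)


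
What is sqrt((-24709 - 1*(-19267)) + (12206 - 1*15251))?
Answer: 3*I*sqrt(943) ≈ 92.125*I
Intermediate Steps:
sqrt((-24709 - 1*(-19267)) + (12206 - 1*15251)) = sqrt((-24709 + 19267) + (12206 - 15251)) = sqrt(-5442 - 3045) = sqrt(-8487) = 3*I*sqrt(943)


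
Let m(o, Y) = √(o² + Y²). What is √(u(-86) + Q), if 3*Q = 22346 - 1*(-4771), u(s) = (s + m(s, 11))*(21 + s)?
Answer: √(14629 - 65*√7517) ≈ 94.834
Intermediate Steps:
m(o, Y) = √(Y² + o²)
u(s) = (21 + s)*(s + √(121 + s²)) (u(s) = (s + √(11² + s²))*(21 + s) = (s + √(121 + s²))*(21 + s) = (21 + s)*(s + √(121 + s²)))
Q = 9039 (Q = (22346 - 1*(-4771))/3 = (22346 + 4771)/3 = (⅓)*27117 = 9039)
√(u(-86) + Q) = √(((-86)² + 21*(-86) + 21*√(121 + (-86)²) - 86*√(121 + (-86)²)) + 9039) = √((7396 - 1806 + 21*√(121 + 7396) - 86*√(121 + 7396)) + 9039) = √((7396 - 1806 + 21*√7517 - 86*√7517) + 9039) = √((5590 - 65*√7517) + 9039) = √(14629 - 65*√7517)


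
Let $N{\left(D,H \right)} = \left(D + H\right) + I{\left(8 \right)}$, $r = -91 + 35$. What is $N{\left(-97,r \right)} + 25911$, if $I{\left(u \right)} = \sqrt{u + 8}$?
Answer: $25762$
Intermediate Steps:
$r = -56$
$I{\left(u \right)} = \sqrt{8 + u}$
$N{\left(D,H \right)} = 4 + D + H$ ($N{\left(D,H \right)} = \left(D + H\right) + \sqrt{8 + 8} = \left(D + H\right) + \sqrt{16} = \left(D + H\right) + 4 = 4 + D + H$)
$N{\left(-97,r \right)} + 25911 = \left(4 - 97 - 56\right) + 25911 = -149 + 25911 = 25762$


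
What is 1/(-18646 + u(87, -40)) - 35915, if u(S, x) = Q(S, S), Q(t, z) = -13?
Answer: -670137986/18659 ≈ -35915.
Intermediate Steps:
u(S, x) = -13
1/(-18646 + u(87, -40)) - 35915 = 1/(-18646 - 13) - 35915 = 1/(-18659) - 35915 = -1/18659 - 35915 = -670137986/18659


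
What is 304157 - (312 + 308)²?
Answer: -80243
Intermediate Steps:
304157 - (312 + 308)² = 304157 - 1*620² = 304157 - 1*384400 = 304157 - 384400 = -80243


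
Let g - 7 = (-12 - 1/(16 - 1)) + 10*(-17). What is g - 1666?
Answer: -27616/15 ≈ -1841.1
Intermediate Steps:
g = -2626/15 (g = 7 + ((-12 - 1/(16 - 1)) + 10*(-17)) = 7 + ((-12 - 1/15) - 170) = 7 + (-181/15 - 170) = 7 - 2731/15 = -2626/15 ≈ -175.07)
g - 1666 = -2626/15 - 1666 = -27616/15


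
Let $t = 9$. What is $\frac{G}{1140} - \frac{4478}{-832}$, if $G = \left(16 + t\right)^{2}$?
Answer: $\frac{140623}{23712} \approx 5.9305$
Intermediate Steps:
$G = 625$ ($G = \left(16 + 9\right)^{2} = 25^{2} = 625$)
$\frac{G}{1140} - \frac{4478}{-832} = \frac{625}{1140} - \frac{4478}{-832} = 625 \cdot \frac{1}{1140} - - \frac{2239}{416} = \frac{125}{228} + \frac{2239}{416} = \frac{140623}{23712}$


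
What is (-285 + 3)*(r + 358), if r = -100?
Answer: -72756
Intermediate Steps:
(-285 + 3)*(r + 358) = (-285 + 3)*(-100 + 358) = -282*258 = -72756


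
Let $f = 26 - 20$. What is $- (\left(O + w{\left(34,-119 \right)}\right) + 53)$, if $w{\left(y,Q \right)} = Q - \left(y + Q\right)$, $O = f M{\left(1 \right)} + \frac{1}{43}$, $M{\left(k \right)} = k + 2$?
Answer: $- \frac{1592}{43} \approx -37.023$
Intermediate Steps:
$M{\left(k \right)} = 2 + k$
$f = 6$
$O = \frac{775}{43}$ ($O = 6 \left(2 + 1\right) + \frac{1}{43} = 6 \cdot 3 + \frac{1}{43} = 18 + \frac{1}{43} = \frac{775}{43} \approx 18.023$)
$w{\left(y,Q \right)} = - y$ ($w{\left(y,Q \right)} = Q - \left(Q + y\right) = - y$)
$- (\left(O + w{\left(34,-119 \right)}\right) + 53) = - (\left(\frac{775}{43} - 34\right) + 53) = - (- \frac{687}{43} + 53) = \left(-1\right) \frac{1592}{43} = - \frac{1592}{43}$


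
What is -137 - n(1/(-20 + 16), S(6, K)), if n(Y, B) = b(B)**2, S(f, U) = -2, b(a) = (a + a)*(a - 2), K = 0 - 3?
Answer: -393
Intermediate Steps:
K = -3
b(a) = 2*a*(-2 + a) (b(a) = (2*a)*(-2 + a) = 2*a*(-2 + a))
n(Y, B) = 4*B**2*(-2 + B)**2 (n(Y, B) = (2*B*(-2 + B))**2 = 4*B**2*(-2 + B)**2)
-137 - n(1/(-20 + 16), S(6, K)) = -137 - 4*(-2)**2*(-2 - 2)**2 = -137 - 4*4*(-4)**2 = -137 - 4*4*16 = -137 - 1*256 = -137 - 256 = -393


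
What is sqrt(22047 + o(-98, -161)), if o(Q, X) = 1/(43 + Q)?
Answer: 2*sqrt(16673030)/55 ≈ 148.48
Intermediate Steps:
sqrt(22047 + o(-98, -161)) = sqrt(22047 + 1/(43 - 98)) = sqrt(22047 + 1/(-55)) = sqrt(22047 - 1/55) = sqrt(1212584/55) = 2*sqrt(16673030)/55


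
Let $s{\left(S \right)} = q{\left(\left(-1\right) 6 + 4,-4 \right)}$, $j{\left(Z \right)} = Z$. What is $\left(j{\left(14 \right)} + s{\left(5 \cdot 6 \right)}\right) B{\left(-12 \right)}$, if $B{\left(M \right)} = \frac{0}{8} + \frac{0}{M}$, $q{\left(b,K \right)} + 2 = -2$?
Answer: $0$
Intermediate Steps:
$q{\left(b,K \right)} = -4$ ($q{\left(b,K \right)} = -2 - 2 = -4$)
$s{\left(S \right)} = -4$
$B{\left(M \right)} = 0$ ($B{\left(M \right)} = 0 \cdot \frac{1}{8} + 0 = 0 + 0 = 0$)
$\left(j{\left(14 \right)} + s{\left(5 \cdot 6 \right)}\right) B{\left(-12 \right)} = \left(14 - 4\right) 0 = 10 \cdot 0 = 0$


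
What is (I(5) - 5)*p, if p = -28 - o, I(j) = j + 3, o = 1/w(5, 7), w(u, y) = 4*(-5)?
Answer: -1677/20 ≈ -83.850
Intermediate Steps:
w(u, y) = -20
o = -1/20 (o = 1/(-20) = -1/20 ≈ -0.050000)
I(j) = 3 + j
p = -559/20 (p = -28 - 1*(-1/20) = -28 + 1/20 = -559/20 ≈ -27.950)
(I(5) - 5)*p = ((3 + 5) - 5)*(-559/20) = (8 - 5)*(-559/20) = 3*(-559/20) = -1677/20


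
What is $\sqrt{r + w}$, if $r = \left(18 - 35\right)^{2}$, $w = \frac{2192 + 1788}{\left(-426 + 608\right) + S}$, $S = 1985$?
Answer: $\frac{3 \sqrt{151748509}}{2167} \approx 17.054$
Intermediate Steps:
$w = \frac{3980}{2167}$ ($w = \frac{2192 + 1788}{\left(-426 + 608\right) + 1985} = \frac{3980}{182 + 1985} = \frac{3980}{2167} \approx 1.8366$)
$r = 289$ ($r = \left(-17\right)^{2} = 289$)
$\sqrt{r + w} = \sqrt{289 + \frac{3980}{2167}} = \sqrt{\frac{630243}{2167}} = \frac{3 \sqrt{151748509}}{2167}$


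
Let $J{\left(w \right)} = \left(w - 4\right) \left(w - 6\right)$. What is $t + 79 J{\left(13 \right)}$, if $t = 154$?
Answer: $5131$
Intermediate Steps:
$J{\left(w \right)} = \left(-6 + w\right) \left(-4 + w\right)$ ($J{\left(w \right)} = \left(-4 + w\right) \left(-6 + w\right) = \left(-6 + w\right) \left(-4 + w\right)$)
$t + 79 J{\left(13 \right)} = 154 + 79 \left(24 + 13^{2} - 130\right) = 154 + 79 \left(24 + 169 - 130\right) = 154 + 79 \cdot 63 = 154 + 4977 = 5131$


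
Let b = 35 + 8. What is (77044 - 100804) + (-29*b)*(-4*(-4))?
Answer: -43712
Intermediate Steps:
b = 43
(77044 - 100804) + (-29*b)*(-4*(-4)) = (77044 - 100804) + (-29*43)*(-4*(-4)) = -23760 - 1247*16 = -23760 - 19952 = -43712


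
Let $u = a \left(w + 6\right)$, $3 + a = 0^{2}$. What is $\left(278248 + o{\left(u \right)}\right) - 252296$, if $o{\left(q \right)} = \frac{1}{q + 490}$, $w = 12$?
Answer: $\frac{11315073}{436} \approx 25952.0$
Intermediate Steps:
$a = -3$ ($a = -3 + 0^{2} = -3 + 0 = -3$)
$u = -54$ ($u = - 3 \left(12 + 6\right) = \left(-3\right) 18 = -54$)
$o{\left(q \right)} = \frac{1}{490 + q}$
$\left(278248 + o{\left(u \right)}\right) - 252296 = \left(278248 + \frac{1}{490 - 54}\right) - 252296 = \left(278248 + \frac{1}{436}\right) - 252296 = \frac{121316129}{436} - 252296 = \frac{11315073}{436}$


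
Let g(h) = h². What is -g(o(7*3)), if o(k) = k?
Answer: -441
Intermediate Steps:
-g(o(7*3)) = -(7*3)² = -1*21² = -1*441 = -441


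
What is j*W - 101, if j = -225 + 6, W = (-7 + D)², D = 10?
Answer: -2072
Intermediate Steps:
W = 9 (W = (-7 + 10)² = 3² = 9)
j = -219
j*W - 101 = -219*9 - 101 = -1971 - 101 = -2072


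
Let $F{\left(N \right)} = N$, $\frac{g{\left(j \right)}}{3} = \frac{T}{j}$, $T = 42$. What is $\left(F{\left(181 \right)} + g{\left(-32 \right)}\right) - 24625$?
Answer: $- \frac{391167}{16} \approx -24448.0$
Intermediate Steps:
$g{\left(j \right)} = \frac{126}{j}$ ($g{\left(j \right)} = 3 \frac{42}{j} = \frac{126}{j}$)
$\left(F{\left(181 \right)} + g{\left(-32 \right)}\right) - 24625 = \left(181 + \frac{126}{-32}\right) - 24625 = \left(181 + 126 \left(- \frac{1}{32}\right)\right) - 24625 = \left(181 - \frac{63}{16}\right) - 24625 = \frac{2833}{16} - 24625 = - \frac{391167}{16}$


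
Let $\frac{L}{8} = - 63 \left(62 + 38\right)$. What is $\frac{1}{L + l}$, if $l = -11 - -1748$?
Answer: $- \frac{1}{48663} \approx -2.0549 \cdot 10^{-5}$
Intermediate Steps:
$l = 1737$ ($l = -11 + 1748 = 1737$)
$L = -50400$ ($L = 8 \left(- 63 \left(62 + 38\right)\right) = 8 \left(\left(-63\right) 100\right) = 8 \left(-6300\right) = -50400$)
$\frac{1}{L + l} = \frac{1}{-50400 + 1737} = \frac{1}{-48663} = - \frac{1}{48663}$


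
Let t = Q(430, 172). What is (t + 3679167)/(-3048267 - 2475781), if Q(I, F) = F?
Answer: -3679339/5524048 ≈ -0.66606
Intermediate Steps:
t = 172
(t + 3679167)/(-3048267 - 2475781) = (172 + 3679167)/(-3048267 - 2475781) = 3679339/(-5524048) = 3679339*(-1/5524048) = -3679339/5524048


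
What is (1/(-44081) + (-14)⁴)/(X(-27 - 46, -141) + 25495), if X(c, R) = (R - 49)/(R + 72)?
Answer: 23369136591/15510737389 ≈ 1.5066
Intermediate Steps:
X(c, R) = (-49 + R)/(72 + R)
(1/(-44081) + (-14)⁴)/(X(-27 - 46, -141) + 25495) = (1/(-44081) + (-14)⁴)/((-49 - 141)/(72 - 141) + 25495) = (-1/44081 + 38416)/(-190/(-69) + 25495) = 1693415695/(44081*(-1/69*(-190) + 25495)) = 1693415695/(44081*(190/69 + 25495)) = 1693415695/(44081*(1759345/69)) = (1693415695/44081)*(69/1759345) = 23369136591/15510737389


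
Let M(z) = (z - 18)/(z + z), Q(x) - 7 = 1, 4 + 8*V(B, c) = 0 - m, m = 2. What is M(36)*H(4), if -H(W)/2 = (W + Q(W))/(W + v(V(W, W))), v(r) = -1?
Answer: -2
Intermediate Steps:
V(B, c) = -¾ (V(B, c) = -½ + (0 - 1*2)/8 = -½ + (0 - 2)/8 = -½ + (⅛)*(-2) = -½ - ¼ = -¾)
Q(x) = 8 (Q(x) = 7 + 1 = 8)
M(z) = (-18 + z)/(2*z) (M(z) = (-18 + z)/((2*z)) = (-18 + z)*(1/(2*z)) = (-18 + z)/(2*z))
H(W) = -2*(8 + W)/(-1 + W) (H(W) = -2*(W + 8)/(W - 1) = -2*(8 + W)/(-1 + W))
M(36)*H(4) = ((½)*(-18 + 36)/36)*(2*(-8 - 1*4)/(-1 + 4)) = ((½)*(1/36)*18)*(2*(-8 - 4)/3) = (2*(⅓)*(-12))/4 = (¼)*(-8) = -2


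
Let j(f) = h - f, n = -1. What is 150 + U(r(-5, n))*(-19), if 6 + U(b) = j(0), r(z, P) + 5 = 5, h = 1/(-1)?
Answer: 283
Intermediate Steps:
h = -1
r(z, P) = 0 (r(z, P) = -5 + 5 = 0)
j(f) = -1 - f
U(b) = -7 (U(b) = -6 + (-1 - 1*0) = -6 + (-1 + 0) = -6 - 1 = -7)
150 + U(r(-5, n))*(-19) = 150 - 7*(-19) = 150 + 133 = 283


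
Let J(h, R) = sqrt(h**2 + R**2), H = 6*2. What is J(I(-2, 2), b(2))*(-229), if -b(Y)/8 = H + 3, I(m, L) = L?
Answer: -458*sqrt(3601) ≈ -27484.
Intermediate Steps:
H = 12
b(Y) = -120 (b(Y) = -8*(12 + 3) = -8*15 = -120)
J(h, R) = sqrt(R**2 + h**2)
J(I(-2, 2), b(2))*(-229) = sqrt((-120)**2 + 2**2)*(-229) = sqrt(14400 + 4)*(-229) = sqrt(14404)*(-229) = (2*sqrt(3601))*(-229) = -458*sqrt(3601)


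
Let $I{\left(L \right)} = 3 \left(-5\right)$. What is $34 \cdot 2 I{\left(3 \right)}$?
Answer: $-1020$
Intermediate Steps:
$I{\left(L \right)} = -15$
$34 \cdot 2 I{\left(3 \right)} = 34 \cdot 2 \left(-15\right) = 68 \left(-15\right) = -1020$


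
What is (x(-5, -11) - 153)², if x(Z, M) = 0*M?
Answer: 23409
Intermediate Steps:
x(Z, M) = 0
(x(-5, -11) - 153)² = (0 - 153)² = (-153)² = 23409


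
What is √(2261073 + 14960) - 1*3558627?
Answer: -3558627 + √2276033 ≈ -3.5571e+6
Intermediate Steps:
√(2261073 + 14960) - 1*3558627 = √2276033 - 3558627 = -3558627 + √2276033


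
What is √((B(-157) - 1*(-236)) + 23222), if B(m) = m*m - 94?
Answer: 19*√133 ≈ 219.12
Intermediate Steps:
B(m) = -94 + m² (B(m) = m² - 94 = -94 + m²)
√((B(-157) - 1*(-236)) + 23222) = √(((-94 + (-157)²) - 1*(-236)) + 23222) = √(((-94 + 24649) + 236) + 23222) = √((24555 + 236) + 23222) = √(24791 + 23222) = √48013 = 19*√133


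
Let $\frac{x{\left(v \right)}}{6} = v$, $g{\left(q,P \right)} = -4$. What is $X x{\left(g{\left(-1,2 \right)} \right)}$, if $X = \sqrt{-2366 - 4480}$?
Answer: $- 24 i \sqrt{6846} \approx - 1985.8 i$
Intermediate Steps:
$x{\left(v \right)} = 6 v$
$X = i \sqrt{6846}$ ($X = \sqrt{-2366 - 4480} = \sqrt{-6846} = i \sqrt{6846} \approx 82.741 i$)
$X x{\left(g{\left(-1,2 \right)} \right)} = i \sqrt{6846} \cdot 6 \left(-4\right) = i \sqrt{6846} \left(-24\right) = - 24 i \sqrt{6846}$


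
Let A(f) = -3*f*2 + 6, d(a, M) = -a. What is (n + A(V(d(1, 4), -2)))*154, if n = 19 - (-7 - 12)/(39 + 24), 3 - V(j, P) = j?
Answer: 1804/9 ≈ 200.44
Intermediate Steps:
V(j, P) = 3 - j
A(f) = 6 - 6*f (A(f) = -6*f + 6 = 6 - 6*f)
n = 1216/63 (n = 19 - (-19)/63 = 19 - 1*(-19/63) = 19 + 19/63 = 1216/63 ≈ 19.302)
(n + A(V(d(1, 4), -2)))*154 = (1216/63 + (6 - 6*(3 - (-1))))*154 = (1216/63 + (6 - 6*(3 - 1*(-1))))*154 = (1216/63 + (6 - 6*(3 + 1)))*154 = (1216/63 + (6 - 6*4))*154 = (1216/63 + (6 - 24))*154 = (1216/63 - 18)*154 = (82/63)*154 = 1804/9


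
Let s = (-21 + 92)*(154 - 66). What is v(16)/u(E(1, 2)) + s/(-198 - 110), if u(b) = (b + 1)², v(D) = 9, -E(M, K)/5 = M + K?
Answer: -3967/196 ≈ -20.240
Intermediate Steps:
E(M, K) = -5*K - 5*M (E(M, K) = -5*(M + K) = -5*(K + M) = -5*K - 5*M)
s = 6248 (s = 71*88 = 6248)
u(b) = (1 + b)²
v(16)/u(E(1, 2)) + s/(-198 - 110) = 9/((1 + (-5*2 - 5*1))²) + 6248/(-198 - 110) = 9/((1 + (-10 - 5))²) + 6248/(-308) = 9/((1 - 15)²) + 6248*(-1/308) = 9/((-14)²) - 142/7 = 9/196 - 142/7 = -3967/196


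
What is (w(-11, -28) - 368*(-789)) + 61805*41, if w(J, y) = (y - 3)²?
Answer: 2825318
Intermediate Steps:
w(J, y) = (-3 + y)²
(w(-11, -28) - 368*(-789)) + 61805*41 = ((-3 - 28)² - 368*(-789)) + 61805*41 = ((-31)² + 290352) + 2534005 = (961 + 290352) + 2534005 = 291313 + 2534005 = 2825318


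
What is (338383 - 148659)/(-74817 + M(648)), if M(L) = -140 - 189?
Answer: -94862/37573 ≈ -2.5247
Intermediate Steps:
M(L) = -329
(338383 - 148659)/(-74817 + M(648)) = (338383 - 148659)/(-74817 - 329) = 189724/(-75146) = 189724*(-1/75146) = -94862/37573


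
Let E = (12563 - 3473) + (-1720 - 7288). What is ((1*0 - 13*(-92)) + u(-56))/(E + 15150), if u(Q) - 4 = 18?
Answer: 87/1088 ≈ 0.079963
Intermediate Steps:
u(Q) = 22 (u(Q) = 4 + 18 = 22)
E = 82 (E = 9090 - 9008 = 82)
((1*0 - 13*(-92)) + u(-56))/(E + 15150) = ((1*0 - 13*(-92)) + 22)/(82 + 15150) = ((0 + 1196) + 22)/15232 = (1196 + 22)*(1/15232) = 1218*(1/15232) = 87/1088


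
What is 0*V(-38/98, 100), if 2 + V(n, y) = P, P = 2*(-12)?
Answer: 0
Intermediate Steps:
P = -24
V(n, y) = -26 (V(n, y) = -2 - 24 = -26)
0*V(-38/98, 100) = 0*(-26) = 0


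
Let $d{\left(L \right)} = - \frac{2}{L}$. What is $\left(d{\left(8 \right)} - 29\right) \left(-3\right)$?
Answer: $\frac{351}{4} \approx 87.75$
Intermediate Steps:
$\left(d{\left(8 \right)} - 29\right) \left(-3\right) = \left(- \frac{2}{8} - 29\right) \left(-3\right) = \left(\left(-2\right) \frac{1}{8} - 29\right) \left(-3\right) = \left(- \frac{1}{4} - 29\right) \left(-3\right) = \left(- \frac{117}{4}\right) \left(-3\right) = \frac{351}{4}$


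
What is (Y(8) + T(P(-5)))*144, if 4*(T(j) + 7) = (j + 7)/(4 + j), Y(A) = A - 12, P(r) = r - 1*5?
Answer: -1566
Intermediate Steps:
P(r) = -5 + r (P(r) = r - 5 = -5 + r)
Y(A) = -12 + A
T(j) = -7 + (7 + j)/(4*(4 + j)) (T(j) = -7 + ((j + 7)/(4 + j))/4 = -7 + ((7 + j)/(4 + j))/4 = -7 + (7 + j)/(4*(4 + j)))
(Y(8) + T(P(-5)))*144 = ((-12 + 8) + 3*(-35 - 9*(-5 - 5))/(4*(4 + (-5 - 5))))*144 = (-4 + 3*(-35 - 9*(-10))/(4*(4 - 10)))*144 = (-4 + (¾)*(-35 + 90)/(-6))*144 = (-4 + (¾)*(-⅙)*55)*144 = (-4 - 55/8)*144 = -87/8*144 = -1566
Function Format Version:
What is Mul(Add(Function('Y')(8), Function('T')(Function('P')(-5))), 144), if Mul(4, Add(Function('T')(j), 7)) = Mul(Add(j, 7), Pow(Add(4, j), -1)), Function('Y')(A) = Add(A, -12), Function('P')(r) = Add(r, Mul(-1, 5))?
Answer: -1566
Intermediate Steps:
Function('P')(r) = Add(-5, r) (Function('P')(r) = Add(r, -5) = Add(-5, r))
Function('Y')(A) = Add(-12, A)
Function('T')(j) = Add(-7, Mul(Rational(1, 4), Pow(Add(4, j), -1), Add(7, j))) (Function('T')(j) = Add(-7, Mul(Rational(1, 4), Mul(Add(j, 7), Pow(Add(4, j), -1)))) = Add(-7, Mul(Rational(1, 4), Mul(Add(7, j), Pow(Add(4, j), -1)))) = Add(-7, Mul(Rational(1, 4), Mul(Pow(Add(4, j), -1), Add(7, j)))) = Add(-7, Mul(Rational(1, 4), Pow(Add(4, j), -1), Add(7, j))))
Mul(Add(Function('Y')(8), Function('T')(Function('P')(-5))), 144) = Mul(Add(Add(-12, 8), Mul(Rational(3, 4), Pow(Add(4, Add(-5, -5)), -1), Add(-35, Mul(-9, Add(-5, -5))))), 144) = Mul(Add(-4, Mul(Rational(3, 4), Pow(Add(4, -10), -1), Add(-35, Mul(-9, -10)))), 144) = Mul(Add(-4, Mul(Rational(3, 4), Pow(-6, -1), Add(-35, 90))), 144) = Mul(Add(-4, Mul(Rational(3, 4), Rational(-1, 6), 55)), 144) = Mul(Add(-4, Rational(-55, 8)), 144) = Mul(Rational(-87, 8), 144) = -1566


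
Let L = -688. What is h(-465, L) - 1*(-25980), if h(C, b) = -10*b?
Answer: 32860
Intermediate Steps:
h(-465, L) - 1*(-25980) = -10*(-688) - 1*(-25980) = 6880 + 25980 = 32860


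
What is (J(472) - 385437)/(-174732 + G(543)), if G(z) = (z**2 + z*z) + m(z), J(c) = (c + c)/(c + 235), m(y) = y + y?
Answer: -272503015/294148764 ≈ -0.92641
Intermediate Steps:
m(y) = 2*y
J(c) = 2*c/(235 + c) (J(c) = (2*c)/(235 + c) = 2*c/(235 + c))
G(z) = 2*z + 2*z**2 (G(z) = (z**2 + z*z) + 2*z = (z**2 + z**2) + 2*z = 2*z**2 + 2*z = 2*z + 2*z**2)
(J(472) - 385437)/(-174732 + G(543)) = (2*472/(235 + 472) - 385437)/(-174732 + 2*543*(1 + 543)) = (2*472/707 - 385437)/(-174732 + 2*543*544) = (2*472*(1/707) - 385437)/(-174732 + 590784) = (944/707 - 385437)/416052 = -272503015/707*1/416052 = -272503015/294148764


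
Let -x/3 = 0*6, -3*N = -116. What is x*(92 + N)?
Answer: 0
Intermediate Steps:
N = 116/3 (N = -1/3*(-116) = 116/3 ≈ 38.667)
x = 0 (x = -0*6 = -3*0 = 0)
x*(92 + N) = 0*(92 + 116/3) = 0*(392/3) = 0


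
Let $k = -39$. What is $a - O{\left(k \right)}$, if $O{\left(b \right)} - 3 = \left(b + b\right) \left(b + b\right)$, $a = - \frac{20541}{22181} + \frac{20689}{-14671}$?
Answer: $- \frac{2843007581}{466883} \approx -6089.3$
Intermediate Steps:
$a = - \frac{1090760}{466883}$ ($a = \left(-20541\right) \frac{1}{22181} + 20689 \left(- \frac{1}{14671}\right) = - \frac{501}{541} - \frac{1217}{863} = - \frac{1090760}{466883} \approx -2.3363$)
$O{\left(b \right)} = 3 + 4 b^{2}$ ($O{\left(b \right)} = 3 + \left(b + b\right) \left(b + b\right) = 3 + 2 b 2 b = 3 + 4 b^{2}$)
$a - O{\left(k \right)} = - \frac{1090760}{466883} - \left(3 + 4 \left(-39\right)^{2}\right) = - \frac{1090760}{466883} - \left(3 + 4 \cdot 1521\right) = - \frac{1090760}{466883} - \left(3 + 6084\right) = - \frac{1090760}{466883} - 6087 = - \frac{2843007581}{466883}$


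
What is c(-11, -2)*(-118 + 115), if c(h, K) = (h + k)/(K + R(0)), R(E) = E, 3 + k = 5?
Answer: -27/2 ≈ -13.500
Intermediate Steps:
k = 2 (k = -3 + 5 = 2)
c(h, K) = (2 + h)/K (c(h, K) = (h + 2)/(K + 0) = (2 + h)/K)
c(-11, -2)*(-118 + 115) = ((2 - 11)/(-2))*(-118 + 115) = -½*(-9)*(-3) = (9/2)*(-3) = -27/2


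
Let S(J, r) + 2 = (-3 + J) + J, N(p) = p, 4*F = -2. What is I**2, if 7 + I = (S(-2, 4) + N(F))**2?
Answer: 110889/16 ≈ 6930.6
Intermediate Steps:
F = -1/2 (F = (1/4)*(-2) = -1/2 ≈ -0.50000)
S(J, r) = -5 + 2*J (S(J, r) = -2 + ((-3 + J) + J) = -2 + (-3 + 2*J) = -5 + 2*J)
I = 333/4 (I = -7 + ((-5 + 2*(-2)) - 1/2)**2 = -7 + ((-5 - 4) - 1/2)**2 = -7 + (-9 - 1/2)**2 = -7 + (-19/2)**2 = -7 + 361/4 = 333/4 ≈ 83.250)
I**2 = (333/4)**2 = 110889/16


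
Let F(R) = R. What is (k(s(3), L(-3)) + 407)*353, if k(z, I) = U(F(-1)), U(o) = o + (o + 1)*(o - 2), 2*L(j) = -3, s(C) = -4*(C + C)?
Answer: 143318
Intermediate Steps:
s(C) = -8*C
L(j) = -3/2 (L(j) = (1/2)*(-3) = -3/2)
U(o) = o + (1 + o)*(-2 + o)
k(z, I) = -1 (k(z, I) = -2 + (-1)**2 = -2 + 1 = -1)
(k(s(3), L(-3)) + 407)*353 = (-1 + 407)*353 = 406*353 = 143318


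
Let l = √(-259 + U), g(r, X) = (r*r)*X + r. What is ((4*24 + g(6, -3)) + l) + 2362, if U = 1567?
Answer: 2356 + 2*√327 ≈ 2392.2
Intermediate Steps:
g(r, X) = r + X*r² (g(r, X) = r²*X + r = X*r² + r = r + X*r²)
l = 2*√327 (l = √(-259 + 1567) = √1308 = 2*√327 ≈ 36.166)
((4*24 + g(6, -3)) + l) + 2362 = ((4*24 + 6*(1 - 3*6)) + 2*√327) + 2362 = ((96 + 6*(1 - 18)) + 2*√327) + 2362 = ((96 + 6*(-17)) + 2*√327) + 2362 = ((96 - 102) + 2*√327) + 2362 = (-6 + 2*√327) + 2362 = 2356 + 2*√327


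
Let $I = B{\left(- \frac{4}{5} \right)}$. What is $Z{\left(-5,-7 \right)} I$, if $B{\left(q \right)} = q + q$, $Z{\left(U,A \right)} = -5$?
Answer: $8$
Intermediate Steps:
$B{\left(q \right)} = 2 q$
$I = - \frac{8}{5}$ ($I = 2 \left(- \frac{4}{5}\right) = - \frac{8}{5} \approx -1.6$)
$Z{\left(-5,-7 \right)} I = \left(-5\right) \left(- \frac{8}{5}\right) = 8$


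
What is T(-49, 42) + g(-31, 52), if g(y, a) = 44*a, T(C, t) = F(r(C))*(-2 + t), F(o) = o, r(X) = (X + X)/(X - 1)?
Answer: 11832/5 ≈ 2366.4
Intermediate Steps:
r(X) = 2*X/(-1 + X) (r(X) = (2*X)/(-1 + X) = 2*X/(-1 + X))
T(C, t) = 2*C*(-2 + t)/(-1 + C) (T(C, t) = (2*C/(-1 + C))*(-2 + t) = 2*C*(-2 + t)/(-1 + C))
T(-49, 42) + g(-31, 52) = 2*(-49)*(-2 + 42)/(-1 - 49) + 44*52 = 2*(-49)*40/(-50) + 2288 = 2*(-49)*(-1/50)*40 + 2288 = 392/5 + 2288 = 11832/5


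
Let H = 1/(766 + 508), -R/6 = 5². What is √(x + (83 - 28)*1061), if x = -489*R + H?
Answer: √4362596446/182 ≈ 362.91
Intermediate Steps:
R = -150 (R = -6*5² = -6*25 = -150)
H = 1/1274 ≈ 0.00078493
x = 93447901/1274 (x = -489*(-150) + 1/1274 = 73350 + 1/1274 = 93447901/1274 ≈ 73350.)
√(x + (83 - 28)*1061) = √(93447901/1274 + (83 - 28)*1061) = √(93447901/1274 + 55*1061) = √(93447901/1274 + 58355) = √(167792171/1274) = √4362596446/182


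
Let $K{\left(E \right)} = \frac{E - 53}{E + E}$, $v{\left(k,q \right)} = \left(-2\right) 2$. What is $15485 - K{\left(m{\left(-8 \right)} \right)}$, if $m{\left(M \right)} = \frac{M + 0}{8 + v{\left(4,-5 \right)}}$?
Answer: $\frac{61885}{4} \approx 15471.0$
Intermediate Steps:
$v{\left(k,q \right)} = -4$
$m{\left(M \right)} = \frac{M}{4}$ ($m{\left(M \right)} = \frac{M + 0}{8 - 4} = \frac{M}{4}$)
$K{\left(E \right)} = \frac{-53 + E}{2 E}$
$15485 - K{\left(m{\left(-8 \right)} \right)} = 15485 - \frac{-53 + \frac{1}{4} \left(-8\right)}{2 \cdot \frac{1}{4} \left(-8\right)} = 15485 - \frac{-53 - 2}{2 \left(-2\right)} = 15485 - \frac{1}{2} \left(- \frac{1}{2}\right) \left(-55\right) = 15485 - \frac{55}{4} = \frac{61885}{4}$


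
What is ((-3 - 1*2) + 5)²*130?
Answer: 0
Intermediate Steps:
((-3 - 1*2) + 5)²*130 = ((-3 - 2) + 5)²*130 = (-5 + 5)²*130 = 0²*130 = 0*130 = 0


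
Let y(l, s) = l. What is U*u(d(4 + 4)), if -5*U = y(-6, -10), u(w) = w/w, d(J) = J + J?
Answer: 6/5 ≈ 1.2000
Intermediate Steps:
d(J) = 2*J
u(w) = 1
U = 6/5 (U = -1/5*(-6) = 6/5 ≈ 1.2000)
U*u(d(4 + 4)) = (6/5)*1 = 6/5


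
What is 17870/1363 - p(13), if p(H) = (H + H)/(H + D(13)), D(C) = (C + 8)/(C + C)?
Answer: 5493942/489317 ≈ 11.228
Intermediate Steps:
D(C) = (8 + C)/(2*C) (D(C) = (8 + C)/((2*C)) = (8 + C)*(1/(2*C)) = (8 + C)/(2*C))
p(H) = 2*H/(21/26 + H) (p(H) = (H + H)/(H + (1/2)*(8 + 13)/13) = (2*H)/(H + (1/2)*(1/13)*21) = (2*H)/(H + 21/26) = (2*H)/(21/26 + H) = 2*H/(21/26 + H))
17870/1363 - p(13) = 17870/1363 - 52*13/(21 + 26*13) = 17870*(1/1363) - 52*13/(21 + 338) = 17870/1363 - 52*13/359 = 17870/1363 - 1*676/359 = 17870/1363 - 676/359 = 5493942/489317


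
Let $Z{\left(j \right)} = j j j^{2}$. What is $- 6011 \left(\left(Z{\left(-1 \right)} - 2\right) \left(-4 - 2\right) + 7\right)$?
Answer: $-78143$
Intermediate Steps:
$Z{\left(j \right)} = j^{4}$ ($Z{\left(j \right)} = j^{2} j^{2} = j^{4}$)
$- 6011 \left(\left(Z{\left(-1 \right)} - 2\right) \left(-4 - 2\right) + 7\right) = - 6011 \left(\left(\left(-1\right)^{4} - 2\right) \left(-4 - 2\right) + 7\right) = - 6011 \left(\left(1 - 2\right) \left(-6\right) + 7\right) = - 6011 \left(\left(-1\right) \left(-6\right) + 7\right) = - 6011 \left(6 + 7\right) = \left(-6011\right) 13 = -78143$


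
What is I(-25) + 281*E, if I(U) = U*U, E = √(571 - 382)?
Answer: 625 + 843*√21 ≈ 4488.1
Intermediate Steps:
E = 3*√21 (E = √189 = 3*√21 ≈ 13.748)
I(U) = U²
I(-25) + 281*E = (-25)² + 281*(3*√21) = 625 + 843*√21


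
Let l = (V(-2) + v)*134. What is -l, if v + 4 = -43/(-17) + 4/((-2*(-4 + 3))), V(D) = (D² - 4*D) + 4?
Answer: -37654/17 ≈ -2214.9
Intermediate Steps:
V(D) = 4 + D² - 4*D
v = 9/17 (v = -4 + (-43/(-17) + 4/((-2*(-4 + 3)))) = -4 + (-43*(-1/17) + 4/((-2*(-1)))) = -4 + (43/17 + 4/2) = -4 + (43/17 + 4*(½)) = -4 + (43/17 + 2) = -4 + 77/17 = 9/17 ≈ 0.52941)
l = 37654/17 (l = ((4 + (-2)² - 4*(-2)) + 9/17)*134 = ((4 + 4 + 8) + 9/17)*134 = (16 + 9/17)*134 = (281/17)*134 = 37654/17 ≈ 2214.9)
-l = -1*37654/17 = -37654/17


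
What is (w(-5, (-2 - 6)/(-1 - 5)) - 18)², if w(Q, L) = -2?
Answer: 400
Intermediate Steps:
(w(-5, (-2 - 6)/(-1 - 5)) - 18)² = (-2 - 18)² = (-20)² = 400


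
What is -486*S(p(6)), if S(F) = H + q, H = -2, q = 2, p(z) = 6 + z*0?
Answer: 0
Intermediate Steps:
p(z) = 6 (p(z) = 6 + 0 = 6)
S(F) = 0 (S(F) = -2 + 2 = 0)
-486*S(p(6)) = -486*0 = 0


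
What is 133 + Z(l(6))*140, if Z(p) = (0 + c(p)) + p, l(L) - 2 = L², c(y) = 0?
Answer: 5453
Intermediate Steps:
l(L) = 2 + L²
Z(p) = p (Z(p) = (0 + 0) + p = 0 + p = p)
133 + Z(l(6))*140 = 133 + (2 + 6²)*140 = 133 + (2 + 36)*140 = 133 + 38*140 = 133 + 5320 = 5453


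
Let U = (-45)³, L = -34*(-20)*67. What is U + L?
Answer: -45565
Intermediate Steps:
L = 45560 (L = 680*67 = 45560)
U = -91125
U + L = -91125 + 45560 = -45565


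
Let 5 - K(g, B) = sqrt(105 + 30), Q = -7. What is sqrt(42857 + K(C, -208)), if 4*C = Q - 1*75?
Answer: sqrt(42862 - 3*sqrt(15)) ≈ 207.00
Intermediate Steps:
C = -41/2 (C = (-7 - 1*75)/4 = (-7 - 75)/4 = (1/4)*(-82) = -41/2 ≈ -20.500)
K(g, B) = 5 - 3*sqrt(15) (K(g, B) = 5 - sqrt(105 + 30) = 5 - sqrt(135) = 5 - 3*sqrt(15))
sqrt(42857 + K(C, -208)) = sqrt(42857 + (5 - 3*sqrt(15))) = sqrt(42862 - 3*sqrt(15))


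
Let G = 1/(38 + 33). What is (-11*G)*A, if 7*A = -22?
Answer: 242/497 ≈ 0.48692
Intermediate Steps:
A = -22/7 (A = (⅐)*(-22) = -22/7 ≈ -3.1429)
G = 1/71 ≈ 0.014085
(-11*G)*A = -11*1/71*(-22/7) = -11/71*(-22/7) = 242/497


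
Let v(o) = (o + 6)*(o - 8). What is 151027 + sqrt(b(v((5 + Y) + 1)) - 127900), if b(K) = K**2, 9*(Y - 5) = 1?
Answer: 151027 + 2*I*sqrt(205139639)/81 ≈ 1.5103e+5 + 353.65*I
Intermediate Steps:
Y = 46/9 (Y = 5 + (1/9)*1 = 5 + 1/9 = 46/9 ≈ 5.1111)
v(o) = (-8 + o)*(6 + o) (v(o) = (6 + o)*(-8 + o) = (-8 + o)*(6 + o))
151027 + sqrt(b(v((5 + Y) + 1)) - 127900) = 151027 + sqrt((-48 + ((5 + 46/9) + 1)**2 - 2*((5 + 46/9) + 1))**2 - 127900) = 151027 + sqrt((-48 + (91/9 + 1)**2 - 2*(91/9 + 1))**2 - 127900) = 151027 + sqrt((-48 + (100/9)**2 - 2*100/9)**2 - 127900) = 151027 + sqrt((-48 + 10000/81 - 200/9)**2 - 127900) = 151027 + sqrt((4312/81)**2 - 127900) = 151027 + sqrt(18593344/6561 - 127900) = 151027 + sqrt(-820558556/6561) = 151027 + 2*I*sqrt(205139639)/81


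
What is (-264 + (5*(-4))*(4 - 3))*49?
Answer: -13916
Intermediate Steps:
(-264 + (5*(-4))*(4 - 3))*49 = (-264 - 20*1)*49 = (-264 - 20)*49 = -284*49 = -13916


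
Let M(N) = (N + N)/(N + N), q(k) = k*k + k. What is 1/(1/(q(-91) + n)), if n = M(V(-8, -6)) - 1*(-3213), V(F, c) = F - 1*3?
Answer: 11404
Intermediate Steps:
V(F, c) = -3 + F (V(F, c) = F - 3 = -3 + F)
q(k) = k + k**2 (q(k) = k**2 + k = k + k**2)
M(N) = 1 (M(N) = (2*N)/((2*N)) = (2*N)*(1/(2*N)) = 1)
n = 3214 (n = 1 - 1*(-3213) = 1 + 3213 = 3214)
1/(1/(q(-91) + n)) = 1/(1/(-91*(1 - 91) + 3214)) = 1/(1/(-91*(-90) + 3214)) = 1/(1/(8190 + 3214)) = 1/(1/11404) = 11404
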